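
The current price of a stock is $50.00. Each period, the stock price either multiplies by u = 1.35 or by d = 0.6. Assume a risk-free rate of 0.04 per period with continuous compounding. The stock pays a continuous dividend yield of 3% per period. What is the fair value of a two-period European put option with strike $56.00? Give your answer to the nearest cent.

Per-period risk-free factor R = e^0.04 = 1.0408; dividend-adjusted growth = e^(0.04−0.03) = 1.0101.
Risk-neutral probability p = (1.0101 − 0.6)/(1.35 − 0.6) = 0.4101/0.7500 = 0.5467
Terminal stock prices: S_uu = 91.13, S_ud = 40.5, S_dd = 18
Terminal payoffs (K − S): max(-35.13, 0) = 0, max(15.5, 0) = 15.5, max(38, 0) = 38
Node u (S = 67.5): V_u = e^(−0.04)·[0.5467·0.0000 + 0.4533·15.5000] = 6.7502
Node d (S = 30): V_d = e^(−0.04)·[0.5467·15.5000 + 0.4533·38.0000] = 24.6908
Node 0 (S = 50): V_0 = e^(−0.04)·[0.5467·6.7502 + 0.4533·24.6908] = 14.2985

$14.30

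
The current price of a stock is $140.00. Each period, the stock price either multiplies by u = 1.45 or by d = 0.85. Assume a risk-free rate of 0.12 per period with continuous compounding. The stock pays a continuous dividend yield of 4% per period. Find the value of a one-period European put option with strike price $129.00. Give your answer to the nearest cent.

Per-period risk-free factor R = e^0.12 = 1.1275; dividend-adjusted growth = e^(0.12−0.04) = 1.0833.
Risk-neutral probability p = (1.0833 − 0.85)/(1.45 − 0.85) = 0.2333/0.6000 = 0.3888
Terminal stock prices: S_u = 203, S_d = 119
Terminal payoffs (K − S): max(-74, 0) = 0, max(10, 0) = 10
Node 0 (S = 140): V_0 = e^(−0.12)·[0.3888·0.0000 + 0.6112·10.0000] = 5.4208

$5.42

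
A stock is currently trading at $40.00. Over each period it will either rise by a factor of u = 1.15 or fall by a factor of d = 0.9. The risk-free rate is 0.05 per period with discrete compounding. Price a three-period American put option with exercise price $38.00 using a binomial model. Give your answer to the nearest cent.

$0.94

Risk-neutral probability p = (1 + 0.05 − 0.9)/(1.15 − 0.9) = 0.1500/0.2500 = 0.6000
Terminal stock prices: S_uuu = 60.83, S_uud = 47.61, S_udd = 37.26, S_ddd = 29.16
Terminal payoffs (K − S): max(-22.83, 0) = 0, max(-9.61, 0) = 0, max(0.74, 0) = 0.74, max(8.84, 0) = 8.84
Node uu (S = 52.9): continuation = 1/1.05·[0.6000·0.0000 + 0.4000·0.0000] = 0.0000; exercise value = 0.0000 ≤ continuation, so V_uu = 0.0000
Node ud (S = 41.4): continuation = 1/1.05·[0.6000·0.0000 + 0.4000·0.7400] = 0.2819; exercise value = 0.0000 ≤ continuation, so V_ud = 0.2819
Node dd (S = 32.4): continuation = 1/1.05·[0.6000·0.7400 + 0.4000·8.8400] = 3.7905; exercise value = 5.6000 > continuation, so V_dd = 5.6000 (exercise)
Node u (S = 46): continuation = 1/1.05·[0.6000·0.0000 + 0.4000·0.2819] = 0.1074; exercise value = 0.0000 ≤ continuation, so V_u = 0.1074
Node d (S = 36): continuation = 1/1.05·[0.6000·0.2819 + 0.4000·5.6000] = 2.2944; exercise value = 2.0000 ≤ continuation, so V_d = 2.2944
Node 0 (S = 40): continuation = 1/1.05·[0.6000·0.1074 + 0.4000·2.2944] = 0.9354; exercise value = 0.0000 ≤ continuation, so V_0 = 0.9354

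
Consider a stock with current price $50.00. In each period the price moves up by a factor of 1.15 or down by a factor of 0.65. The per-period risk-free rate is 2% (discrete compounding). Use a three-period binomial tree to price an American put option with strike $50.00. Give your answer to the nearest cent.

Risk-neutral probability p = (1 + 0.02 − 0.65)/(1.15 − 0.65) = 0.3700/0.5000 = 0.7400
Terminal stock prices: S_uuu = 76.04, S_uud = 42.98, S_udd = 24.29, S_ddd = 13.73
Terminal payoffs (K − S): max(-26.04, 0) = 0, max(7.019, 0) = 7.019, max(25.71, 0) = 25.71, max(36.27, 0) = 36.27
Node uu (S = 66.12): continuation = 1/1.02·[0.7400·0.0000 + 0.2600·7.0188] = 1.7891; exercise value = 0.0000 ≤ continuation, so V_uu = 1.7891
Node ud (S = 37.38): continuation = 1/1.02·[0.7400·7.0188 + 0.2600·25.7063] = 11.6446; exercise value = 12.6250 > continuation, so V_ud = 12.6250 (exercise)
Node dd (S = 21.13): continuation = 1/1.02·[0.7400·25.7063 + 0.2600·36.2687] = 27.8946; exercise value = 28.8750 > continuation, so V_dd = 28.8750 (exercise)
Node u (S = 57.5): continuation = 1/1.02·[0.7400·1.7891 + 0.2600·12.6250] = 4.5161; exercise value = 0.0000 ≤ continuation, so V_u = 4.5161
Node d (S = 32.5): continuation = 1/1.02·[0.7400·12.6250 + 0.2600·28.8750] = 16.5196; exercise value = 17.5000 > continuation, so V_d = 17.5000 (exercise)
Node 0 (S = 50): continuation = 1/1.02·[0.7400·4.5161 + 0.2600·17.5000] = 7.7372; exercise value = 0.0000 ≤ continuation, so V_0 = 7.7372

$7.74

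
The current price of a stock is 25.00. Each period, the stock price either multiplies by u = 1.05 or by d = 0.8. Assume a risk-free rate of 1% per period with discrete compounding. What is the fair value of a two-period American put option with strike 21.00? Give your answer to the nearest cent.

0.16

Risk-neutral probability p = (1 + 0.01 − 0.8)/(1.05 − 0.8) = 0.2100/0.2500 = 0.8400
Terminal stock prices: S_uu = 27.56, S_ud = 21, S_dd = 16
Terminal payoffs (K − S): max(-6.562, 0) = 0, max(0, 0) = 0, max(5, 0) = 5
Node u (S = 26.25): continuation = 1/1.01·[0.8400·0.0000 + 0.1600·0.0000] = 0.0000; exercise value = 0.0000 ≤ continuation, so V_u = 0.0000
Node d (S = 20): continuation = 1/1.01·[0.8400·0.0000 + 0.1600·5.0000] = 0.7921; exercise value = 1.0000 > continuation, so V_d = 1.0000 (exercise)
Node 0 (S = 25): continuation = 1/1.01·[0.8400·0.0000 + 0.1600·1.0000] = 0.1584; exercise value = 0.0000 ≤ continuation, so V_0 = 0.1584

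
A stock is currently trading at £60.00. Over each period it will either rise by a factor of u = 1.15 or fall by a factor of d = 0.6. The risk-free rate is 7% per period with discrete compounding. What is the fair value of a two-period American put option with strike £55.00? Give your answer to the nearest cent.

£4.06

Risk-neutral probability p = (1 + 0.07 − 0.6)/(1.15 − 0.6) = 0.4700/0.5500 = 0.8545
Terminal stock prices: S_uu = 79.35, S_ud = 41.4, S_dd = 21.6
Terminal payoffs (K − S): max(-24.35, 0) = 0, max(13.6, 0) = 13.6, max(33.4, 0) = 33.4
Node u (S = 69): continuation = 1/1.07·[0.8545·0.0000 + 0.1455·13.6000] = 1.8488; exercise value = 0.0000 ≤ continuation, so V_u = 1.8488
Node d (S = 36): continuation = 1/1.07·[0.8545·13.6000 + 0.1455·33.4000] = 15.4019; exercise value = 19.0000 > continuation, so V_d = 19.0000 (exercise)
Node 0 (S = 60): continuation = 1/1.07·[0.8545·1.8488 + 0.1455·19.0000] = 4.0593; exercise value = 0.0000 ≤ continuation, so V_0 = 4.0593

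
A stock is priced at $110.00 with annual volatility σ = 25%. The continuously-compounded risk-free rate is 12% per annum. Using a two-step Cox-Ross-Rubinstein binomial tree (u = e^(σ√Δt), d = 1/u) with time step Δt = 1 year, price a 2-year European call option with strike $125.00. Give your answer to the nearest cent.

$21.12

CRR parameters: u = e^(σ√Δt) = e^(0.25·√1) = 1.2840, d = 1/u = 0.7788
Per-period rate: rΔt = 0.12·1 = 0.12, so R = e^0.12 = 1.1275
Risk-neutral probability p = (e^0.12 − 0.7788)/(1.2840 − 0.7788) = 0.3487/0.5052 = 0.6902
Terminal stock prices: S_uu = 181.4, S_ud = 110, S_dd = 66.72
Terminal payoffs (S − K): max(56.36, 0) = 56.36, max(-15, 0) = 0, max(-58.28, 0) = 0
Node u (S = 141.2): V_u = e^(−0.12)·[0.6902·56.3593 + 0.3098·0.0000] = 34.4995
Node d (S = 85.67): V_d = e^(−0.12)·[0.6902·0.0000 + 0.3098·0.0000] = 0.0000
Node 0 (S = 110): V_0 = e^(−0.12)·[0.6902·34.4995 + 0.3098·0.0000] = 21.1184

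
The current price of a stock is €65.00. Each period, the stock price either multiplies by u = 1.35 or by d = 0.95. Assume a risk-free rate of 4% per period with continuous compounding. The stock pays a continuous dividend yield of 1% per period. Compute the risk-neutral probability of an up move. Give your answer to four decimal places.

Per-period risk-free factor R = e^0.04 = 1.0408; dividend-adjusted growth = e^(0.04−0.01) = 1.0305.
Risk-neutral probability p = (1.0305 − 0.95)/(1.35 − 0.95) = 0.0805/0.4000 = 0.2011

p = 0.2011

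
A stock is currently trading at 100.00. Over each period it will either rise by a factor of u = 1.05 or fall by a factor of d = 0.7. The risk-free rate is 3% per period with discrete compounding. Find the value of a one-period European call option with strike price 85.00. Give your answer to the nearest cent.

18.31

Risk-neutral probability p = (1 + 0.03 − 0.7)/(1.05 − 0.7) = 0.3300/0.3500 = 0.9429
Terminal stock prices: S_u = 105, S_d = 70
Terminal payoffs (S − K): max(20, 0) = 20, max(-15, 0) = 0
Node 0 (S = 100): V_0 = 1/1.03·[0.9429·20.0000 + 0.0571·0.0000] = 18.3079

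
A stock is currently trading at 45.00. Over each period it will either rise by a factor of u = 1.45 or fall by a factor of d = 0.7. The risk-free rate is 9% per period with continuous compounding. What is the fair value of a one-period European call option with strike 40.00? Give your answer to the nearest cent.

12.13

Risk-neutral probability p = (e^0.09 − 0.7)/(1.45 − 0.7) = 0.3942/0.7500 = 0.5256
Terminal stock prices: S_u = 65.25, S_d = 31.5
Terminal payoffs (S − K): max(25.25, 0) = 25.25, max(-8.5, 0) = 0
Node 0 (S = 45): V_0 = e^(−0.09)·[0.5256·25.2500 + 0.4744·0.0000] = 12.1284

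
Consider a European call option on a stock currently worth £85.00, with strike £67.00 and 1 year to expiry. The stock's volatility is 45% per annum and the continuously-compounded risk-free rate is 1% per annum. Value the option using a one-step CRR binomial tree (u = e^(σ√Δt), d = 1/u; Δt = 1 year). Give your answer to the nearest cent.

£26.27

CRR parameters: u = e^(σ√Δt) = e^(0.45·√1) = 1.5683, d = 1/u = 0.6376
Per-period rate: rΔt = 0.01·1 = 0.01, so R = e^0.01 = 1.0101
Risk-neutral probability p = (e^0.01 − 0.6376)/(1.5683 − 0.6376) = 0.3724/0.9307 = 0.4002
Terminal stock prices: S_u = 133.3, S_d = 54.2
Terminal payoffs (S − K): max(66.31, 0) = 66.31, max(-12.8, 0) = 0
Node 0 (S = 85): V_0 = e^(−0.01)·[0.4002·66.3065 + 0.5998·0.0000] = 26.2692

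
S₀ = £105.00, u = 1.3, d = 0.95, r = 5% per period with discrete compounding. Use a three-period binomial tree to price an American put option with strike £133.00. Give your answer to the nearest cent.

Risk-neutral probability p = (1 + 0.05 − 0.95)/(1.3 − 0.95) = 0.1000/0.3500 = 0.2857
Terminal stock prices: S_uuu = 230.7, S_uud = 168.6, S_udd = 123.2, S_ddd = 90.02
Terminal payoffs (K − S): max(-97.69, 0) = 0, max(-35.58, 0) = 0, max(9.809, 0) = 9.809, max(42.98, 0) = 42.98
Node uu (S = 177.5): continuation = 1/1.05·[0.2857·0.0000 + 0.7143·0.0000] = 0.0000; exercise value = 0.0000 ≤ continuation, so V_uu = 0.0000
Node ud (S = 129.7): continuation = 1/1.05·[0.2857·0.0000 + 0.7143·9.8088] = 6.6726; exercise value = 3.3250 ≤ continuation, so V_ud = 6.6726
Node dd (S = 94.76): continuation = 1/1.05·[0.2857·9.8088 + 0.7143·42.9756] = 31.9042; exercise value = 38.2375 > continuation, so V_dd = 38.2375 (exercise)
Node u (S = 136.5): continuation = 1/1.05·[0.2857·0.0000 + 0.7143·6.6726] = 4.5392; exercise value = 0.0000 ≤ continuation, so V_u = 4.5392
Node d (S = 99.75): continuation = 1/1.05·[0.2857·6.6726 + 0.7143·38.2375] = 27.8276; exercise value = 33.2500 > continuation, so V_d = 33.2500 (exercise)
Node 0 (S = 105): continuation = 1/1.05·[0.2857·4.5392 + 0.7143·33.2500] = 23.8542; exercise value = 28.0000 > continuation, so V_0 = 28.0000 (exercise)

£28.00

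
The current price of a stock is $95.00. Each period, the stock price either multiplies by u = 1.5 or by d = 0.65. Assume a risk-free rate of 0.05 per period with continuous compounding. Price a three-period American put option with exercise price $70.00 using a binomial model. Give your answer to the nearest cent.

Risk-neutral probability p = (e^0.05 − 0.65)/(1.5 − 0.65) = 0.4013/0.8500 = 0.4721
Terminal stock prices: S_uuu = 320.6, S_uud = 138.9, S_udd = 60.21, S_ddd = 26.09
Terminal payoffs (K − S): max(-250.6, 0) = 0, max(-68.94, 0) = 0, max(9.794, 0) = 9.794, max(43.91, 0) = 43.91
Node uu (S = 213.8): continuation = e^(−0.05)·[0.4721·0.0000 + 0.5279·0.0000] = 0.0000; exercise value = 0.0000 ≤ continuation, so V_uu = 0.0000
Node ud (S = 92.62): continuation = e^(−0.05)·[0.4721·0.0000 + 0.5279·9.7937] = 4.9181; exercise value = 0.0000 ≤ continuation, so V_ud = 4.9181
Node dd (S = 40.14): continuation = e^(−0.05)·[0.4721·9.7937 + 0.5279·43.9106] = 26.4486; exercise value = 29.8625 > continuation, so V_dd = 29.8625 (exercise)
Node u (S = 142.5): continuation = e^(−0.05)·[0.4721·0.0000 + 0.5279·4.9181] = 2.4697; exercise value = 0.0000 ≤ continuation, so V_u = 2.4697
Node d (S = 61.75): continuation = e^(−0.05)·[0.4721·4.9181 + 0.5279·29.8625] = 17.2046; exercise value = 8.2500 ≤ continuation, so V_d = 17.2046
Node 0 (S = 95): continuation = e^(−0.05)·[0.4721·2.4697 + 0.5279·17.2046] = 9.7487; exercise value = 0.0000 ≤ continuation, so V_0 = 9.7487

$9.75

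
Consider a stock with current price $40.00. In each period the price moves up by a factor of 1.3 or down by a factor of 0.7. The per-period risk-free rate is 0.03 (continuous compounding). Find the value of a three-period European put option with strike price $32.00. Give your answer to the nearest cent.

Risk-neutral probability p = (e^0.03 − 0.7)/(1.3 − 0.7) = 0.3305/0.6000 = 0.5508
Terminal stock prices: S_uuu = 87.88, S_uud = 47.32, S_udd = 25.48, S_ddd = 13.72
Terminal payoffs (K − S): max(-55.88, 0) = 0, max(-15.32, 0) = 0, max(6.52, 0) = 6.52, max(18.28, 0) = 18.28
Node uu (S = 67.6): V_uu = e^(−0.03)·[0.5508·0.0000 + 0.4492·0.0000] = 0.0000
Node ud (S = 36.4): V_ud = e^(−0.03)·[0.5508·0.0000 + 0.4492·6.5200] = 2.8425
Node dd (S = 19.6): V_dd = e^(−0.03)·[0.5508·6.5200 + 0.4492·18.2800] = 11.4543
Node u (S = 52): V_u = e^(−0.03)·[0.5508·0.0000 + 0.4492·2.8425] = 1.2392
Node d (S = 28): V_d = e^(−0.03)·[0.5508·2.8425 + 0.4492·11.4543] = 6.5129
Node 0 (S = 40): V_0 = e^(−0.03)·[0.5508·1.2392 + 0.4492·6.5129] = 3.5017

$3.50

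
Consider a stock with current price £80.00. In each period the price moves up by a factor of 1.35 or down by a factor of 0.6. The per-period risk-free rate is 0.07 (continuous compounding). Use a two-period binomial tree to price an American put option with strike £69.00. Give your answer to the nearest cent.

Risk-neutral probability p = (e^0.07 − 0.6)/(1.35 − 0.6) = 0.4725/0.7500 = 0.6300
Terminal stock prices: S_uu = 145.8, S_ud = 64.8, S_dd = 28.8
Terminal payoffs (K − S): max(-76.8, 0) = 0, max(4.2, 0) = 4.2, max(40.2, 0) = 40.2
Node u (S = 108): continuation = e^(−0.07)·[0.6300·0.0000 + 0.3700·4.2000] = 1.4489; exercise value = 0.0000 ≤ continuation, so V_u = 1.4489
Node d (S = 48): continuation = e^(−0.07)·[0.6300·4.2000 + 0.3700·40.2000] = 16.3352; exercise value = 21.0000 > continuation, so V_d = 21.0000 (exercise)
Node 0 (S = 80): continuation = e^(−0.07)·[0.6300·1.4489 + 0.3700·21.0000] = 8.0956; exercise value = 0.0000 ≤ continuation, so V_0 = 8.0956

£8.10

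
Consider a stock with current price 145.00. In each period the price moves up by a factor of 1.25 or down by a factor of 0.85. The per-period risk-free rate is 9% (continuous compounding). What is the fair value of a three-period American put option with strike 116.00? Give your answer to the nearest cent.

Risk-neutral probability p = (e^0.09 − 0.85)/(1.25 − 0.85) = 0.2442/0.4000 = 0.6104
Terminal stock prices: S_uuu = 283.2, S_uud = 192.6, S_udd = 131, S_ddd = 89.05
Terminal payoffs (K − S): max(-167.2, 0) = 0, max(-76.58, 0) = 0, max(-14.95, 0) = 0, max(26.95, 0) = 26.95
Node uu (S = 226.6): continuation = e^(−0.09)·[0.6104·0.0000 + 0.3896·0.0000] = 0.0000; exercise value = 0.0000 ≤ continuation, so V_uu = 0.0000
Node ud (S = 154.1): continuation = e^(−0.09)·[0.6104·0.0000 + 0.3896·0.0000] = 0.0000; exercise value = 0.0000 ≤ continuation, so V_ud = 0.0000
Node dd (S = 104.8): continuation = e^(−0.09)·[0.6104·0.0000 + 0.3896·26.9519] = 9.5958; exercise value = 11.2375 > continuation, so V_dd = 11.2375 (exercise)
Node u (S = 181.2): continuation = e^(−0.09)·[0.6104·0.0000 + 0.3896·0.0000] = 0.0000; exercise value = 0.0000 ≤ continuation, so V_u = 0.0000
Node d (S = 123.2): continuation = e^(−0.09)·[0.6104·0.0000 + 0.3896·11.2375] = 4.0009; exercise value = 0.0000 ≤ continuation, so V_d = 4.0009
Node 0 (S = 145): continuation = e^(−0.09)·[0.6104·0.0000 + 0.3896·4.0009] = 1.4245; exercise value = 0.0000 ≤ continuation, so V_0 = 1.4245

1.42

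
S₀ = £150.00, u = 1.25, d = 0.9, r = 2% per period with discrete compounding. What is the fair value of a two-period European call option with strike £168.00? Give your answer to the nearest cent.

Risk-neutral probability p = (1 + 0.02 − 0.9)/(1.25 − 0.9) = 0.1200/0.3500 = 0.3429
Terminal stock prices: S_uu = 234.4, S_ud = 168.8, S_dd = 121.5
Terminal payoffs (S − K): max(66.38, 0) = 66.38, max(0.75, 0) = 0.75, max(-46.5, 0) = 0
Node u (S = 187.5): V_u = 1/1.02·[0.3429·66.3750 + 0.6571·0.7500] = 22.7941
Node d (S = 135): V_d = 1/1.02·[0.3429·0.7500 + 0.6571·0.0000] = 0.2521
Node 0 (S = 150): V_0 = 1/1.02·[0.3429·22.7941 + 0.6571·0.2521] = 7.8243

£7.82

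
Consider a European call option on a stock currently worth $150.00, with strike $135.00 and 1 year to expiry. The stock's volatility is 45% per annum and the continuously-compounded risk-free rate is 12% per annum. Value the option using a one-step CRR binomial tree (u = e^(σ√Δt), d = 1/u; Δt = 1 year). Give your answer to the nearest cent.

$46.80

CRR parameters: u = e^(σ√Δt) = e^(0.45·√1) = 1.5683, d = 1/u = 0.6376
Per-period rate: rΔt = 0.12·1 = 0.12, so R = e^0.12 = 1.1275
Risk-neutral probability p = (e^0.12 − 0.6376)/(1.5683 − 0.6376) = 0.4899/0.9307 = 0.5264
Terminal stock prices: S_u = 235.2, S_d = 95.64
Terminal payoffs (S − K): max(100.2, 0) = 100.2, max(-39.36, 0) = 0
Node 0 (S = 150): V_0 = e^(−0.12)·[0.5264·100.2468 + 0.4736·0.0000] = 46.7986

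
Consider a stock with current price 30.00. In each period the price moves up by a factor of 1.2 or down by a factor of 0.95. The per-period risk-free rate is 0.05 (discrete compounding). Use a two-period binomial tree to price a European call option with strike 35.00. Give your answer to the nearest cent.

Risk-neutral probability p = (1 + 0.05 − 0.95)/(1.2 − 0.95) = 0.1000/0.2500 = 0.4000
Terminal stock prices: S_uu = 43.2, S_ud = 34.2, S_dd = 27.07
Terminal payoffs (S − K): max(8.2, 0) = 8.2, max(-0.8, 0) = 0, max(-7.925, 0) = 0
Node u (S = 36): V_u = 1/1.05·[0.4000·8.2000 + 0.6000·0.0000] = 3.1238
Node d (S = 28.5): V_d = 1/1.05·[0.4000·0.0000 + 0.6000·0.0000] = 0.0000
Node 0 (S = 30): V_0 = 1/1.05·[0.4000·3.1238 + 0.6000·0.0000] = 1.1900

1.19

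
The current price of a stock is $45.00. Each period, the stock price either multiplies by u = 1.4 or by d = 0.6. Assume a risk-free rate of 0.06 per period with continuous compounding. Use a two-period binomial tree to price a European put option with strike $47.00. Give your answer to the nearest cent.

Risk-neutral probability p = (e^0.06 − 0.6)/(1.4 − 0.6) = 0.4618/0.8000 = 0.5773
Terminal stock prices: S_uu = 88.2, S_ud = 37.8, S_dd = 16.2
Terminal payoffs (K − S): max(-41.2, 0) = 0, max(9.2, 0) = 9.2, max(30.8, 0) = 30.8
Node u (S = 63): V_u = e^(−0.06)·[0.5773·0.0000 + 0.4227·9.2000] = 3.6624
Node d (S = 27): V_d = e^(−0.06)·[0.5773·9.2000 + 0.4227·30.8000] = 17.2629
Node 0 (S = 45): V_0 = e^(−0.06)·[0.5773·3.6624 + 0.4227·17.2629] = 8.8633

$8.86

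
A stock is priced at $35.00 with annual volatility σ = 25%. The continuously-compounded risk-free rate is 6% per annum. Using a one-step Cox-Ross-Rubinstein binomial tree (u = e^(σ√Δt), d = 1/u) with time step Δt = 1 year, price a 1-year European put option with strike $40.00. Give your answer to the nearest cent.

CRR parameters: u = e^(σ√Δt) = e^(0.25·√1) = 1.2840, d = 1/u = 0.7788
Per-period rate: rΔt = 0.06·1 = 0.06, so R = e^0.06 = 1.0618
Risk-neutral probability p = (e^0.06 − 0.7788)/(1.2840 − 0.7788) = 0.2830/0.5052 = 0.5602
Terminal stock prices: S_u = 44.94, S_d = 27.26
Terminal payoffs (K − S): max(-4.941, 0) = 0, max(12.74, 0) = 12.74
Node 0 (S = 35): V_0 = e^(−0.06)·[0.5602·0.0000 + 0.4398·12.7420] = 5.2774

$5.28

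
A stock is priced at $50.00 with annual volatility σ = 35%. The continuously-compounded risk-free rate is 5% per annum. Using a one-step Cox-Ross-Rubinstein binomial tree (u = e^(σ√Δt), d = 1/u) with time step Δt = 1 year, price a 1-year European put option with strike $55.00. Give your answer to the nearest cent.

CRR parameters: u = e^(σ√Δt) = e^(0.35·√1) = 1.4191, d = 1/u = 0.7047
Per-period rate: rΔt = 0.05·1 = 0.05, so R = e^0.05 = 1.0513
Risk-neutral probability p = (e^0.05 − 0.7047)/(1.4191 − 0.7047) = 0.3466/0.7144 = 0.4852
Terminal stock prices: S_u = 70.95, S_d = 35.23
Terminal payoffs (K − S): max(-15.95, 0) = 0, max(19.77, 0) = 19.77
Node 0 (S = 50): V_0 = e^(−0.05)·[0.4852·0.0000 + 0.5148·19.7656] = 9.6800

$9.68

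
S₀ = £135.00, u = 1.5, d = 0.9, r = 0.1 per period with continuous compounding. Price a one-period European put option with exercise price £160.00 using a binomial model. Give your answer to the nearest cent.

Risk-neutral probability p = (e^0.1 − 0.9)/(1.5 − 0.9) = 0.2052/0.6000 = 0.3420
Terminal stock prices: S_u = 202.5, S_d = 121.5
Terminal payoffs (K − S): max(-42.5, 0) = 0, max(38.5, 0) = 38.5
Node 0 (S = 135): V_0 = e^(−0.1)·[0.3420·0.0000 + 0.6580·38.5000] = 22.9239

£22.92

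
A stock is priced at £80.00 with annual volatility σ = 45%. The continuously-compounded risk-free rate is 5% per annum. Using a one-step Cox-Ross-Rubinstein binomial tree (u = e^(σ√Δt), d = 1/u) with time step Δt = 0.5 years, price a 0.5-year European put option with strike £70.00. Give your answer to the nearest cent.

CRR parameters: u = e^(σ√Δt) = e^(0.45·√0.5) = 1.3746, d = 1/u = 0.7275
Per-period rate: rΔt = 0.05·0.5 = 0.025, so R = e^0.025 = 1.0253
Risk-neutral probability p = (e^0.025 − 0.7275)/(1.3746 − 0.7275) = 0.2979/0.6472 = 0.4602
Terminal stock prices: S_u = 110, S_d = 58.2
Terminal payoffs (K − S): max(-39.97, 0) = 0, max(11.8, 0) = 11.8
Node 0 (S = 80): V_0 = e^(−0.025)·[0.4602·0.0000 + 0.5398·11.8033] = 6.2138

£6.21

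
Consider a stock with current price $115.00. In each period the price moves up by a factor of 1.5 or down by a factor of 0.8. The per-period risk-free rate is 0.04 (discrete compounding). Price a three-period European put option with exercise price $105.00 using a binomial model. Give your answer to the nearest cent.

Risk-neutral probability p = (1 + 0.04 − 0.8)/(1.5 − 0.8) = 0.2400/0.7000 = 0.3429
Terminal stock prices: S_uuu = 388.1, S_uud = 207, S_udd = 110.4, S_ddd = 58.88
Terminal payoffs (K − S): max(-283.1, 0) = 0, max(-102, 0) = 0, max(-5.4, 0) = 0, max(46.12, 0) = 46.12
Node uu (S = 258.8): V_uu = 1/1.04·[0.3429·0.0000 + 0.6571·0.0000] = 0.0000
Node ud (S = 138): V_ud = 1/1.04·[0.3429·0.0000 + 0.6571·0.0000] = 0.0000
Node dd (S = 73.6): V_dd = 1/1.04·[0.3429·0.0000 + 0.6571·46.1200] = 29.1418
Node u (S = 172.5): V_u = 1/1.04·[0.3429·0.0000 + 0.6571·0.0000] = 0.0000
Node d (S = 92): V_d = 1/1.04·[0.3429·0.0000 + 0.6571·29.1418] = 18.4137
Node 0 (S = 115): V_0 = 1/1.04·[0.3429·0.0000 + 0.6571·18.4137] = 11.6351

$11.64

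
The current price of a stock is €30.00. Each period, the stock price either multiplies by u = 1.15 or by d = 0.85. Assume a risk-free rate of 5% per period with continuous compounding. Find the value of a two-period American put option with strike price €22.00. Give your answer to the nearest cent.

€0.03

Risk-neutral probability p = (e^0.05 − 0.85)/(1.15 − 0.85) = 0.2013/0.3000 = 0.6709
Terminal stock prices: S_uu = 39.67, S_ud = 29.32, S_dd = 21.67
Terminal payoffs (K − S): max(-17.67, 0) = 0, max(-7.325, 0) = 0, max(0.325, 0) = 0.325
Node u (S = 34.5): continuation = e^(−0.05)·[0.6709·0.0000 + 0.3291·0.0000] = 0.0000; exercise value = 0.0000 ≤ continuation, so V_u = 0.0000
Node d (S = 25.5): continuation = e^(−0.05)·[0.6709·0.0000 + 0.3291·0.3250] = 0.1017; exercise value = 0.0000 ≤ continuation, so V_d = 0.1017
Node 0 (S = 30): continuation = e^(−0.05)·[0.6709·0.0000 + 0.3291·0.1017] = 0.0318; exercise value = 0.0000 ≤ continuation, so V_0 = 0.0318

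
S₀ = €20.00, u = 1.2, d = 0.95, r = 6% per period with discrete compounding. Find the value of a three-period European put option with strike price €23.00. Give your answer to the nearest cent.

Risk-neutral probability p = (1 + 0.06 − 0.95)/(1.2 − 0.95) = 0.1100/0.2500 = 0.4400
Terminal stock prices: S_uuu = 34.56, S_uud = 27.36, S_udd = 21.66, S_ddd = 17.15
Terminal payoffs (K − S): max(-11.56, 0) = 0, max(-4.36, 0) = 0, max(1.34, 0) = 1.34, max(5.853, 0) = 5.853
Node uu (S = 28.8): V_uu = 1/1.06·[0.4400·0.0000 + 0.5600·0.0000] = 0.0000
Node ud (S = 22.8): V_ud = 1/1.06·[0.4400·0.0000 + 0.5600·1.3400] = 0.7079
Node dd (S = 18.05): V_dd = 1/1.06·[0.4400·1.3400 + 0.5600·5.8525] = 3.6481
Node u (S = 24): V_u = 1/1.06·[0.4400·0.0000 + 0.5600·0.7079] = 0.3740
Node d (S = 19): V_d = 1/1.06·[0.4400·0.7079 + 0.5600·3.6481] = 2.2212
Node 0 (S = 20): V_0 = 1/1.06·[0.4400·0.3740 + 0.5600·2.2212] = 1.3287

€1.33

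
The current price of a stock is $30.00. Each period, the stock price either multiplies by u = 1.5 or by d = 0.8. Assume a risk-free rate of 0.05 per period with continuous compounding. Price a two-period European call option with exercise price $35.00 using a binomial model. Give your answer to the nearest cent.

$4.21

Risk-neutral probability p = (e^0.05 − 0.8)/(1.5 − 0.8) = 0.2513/0.7000 = 0.3590
Terminal stock prices: S_uu = 67.5, S_ud = 36, S_dd = 19.2
Terminal payoffs (S − K): max(32.5, 0) = 32.5, max(1, 0) = 1, max(-15.8, 0) = 0
Node u (S = 45): V_u = e^(−0.05)·[0.3590·32.5000 + 0.6410·1.0000] = 11.7070
Node d (S = 24): V_d = e^(−0.05)·[0.3590·1.0000 + 0.6410·0.0000] = 0.3415
Node 0 (S = 30): V_0 = e^(−0.05)·[0.3590·11.7070 + 0.6410·0.3415] = 4.2056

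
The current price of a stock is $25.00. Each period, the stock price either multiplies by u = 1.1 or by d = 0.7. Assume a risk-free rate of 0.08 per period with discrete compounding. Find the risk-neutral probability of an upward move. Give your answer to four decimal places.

p = 0.9500

Risk-neutral probability p = (1 + 0.08 − 0.7)/(1.1 − 0.7) = 0.3800/0.4000 = 0.9500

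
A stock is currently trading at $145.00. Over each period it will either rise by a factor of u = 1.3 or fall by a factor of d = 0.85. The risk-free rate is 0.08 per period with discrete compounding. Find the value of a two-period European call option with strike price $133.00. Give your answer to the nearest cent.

Risk-neutral probability p = (1 + 0.08 − 0.85)/(1.3 − 0.85) = 0.2300/0.4500 = 0.5111
Terminal stock prices: S_uu = 245.1, S_ud = 160.2, S_dd = 104.8
Terminal payoffs (S − K): max(112.1, 0) = 112.1, max(27.22, 0) = 27.22, max(-28.24, 0) = 0
Node u (S = 188.5): V_u = 1/1.08·[0.5111·112.0500 + 0.4889·27.2250] = 65.3519
Node d (S = 123.2): V_d = 1/1.08·[0.5111·27.2250 + 0.4889·0.0000] = 12.8843
Node 0 (S = 145): V_0 = 1/1.08·[0.5111·65.3519 + 0.4889·12.8843] = 36.7602

$36.76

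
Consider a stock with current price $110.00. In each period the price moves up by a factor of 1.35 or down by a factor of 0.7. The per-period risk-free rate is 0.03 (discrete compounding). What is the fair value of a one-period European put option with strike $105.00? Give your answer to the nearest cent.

$13.38

Risk-neutral probability p = (1 + 0.03 − 0.7)/(1.35 − 0.7) = 0.3300/0.6500 = 0.5077
Terminal stock prices: S_u = 148.5, S_d = 77
Terminal payoffs (K − S): max(-43.5, 0) = 0, max(28, 0) = 28
Node 0 (S = 110): V_0 = 1/1.03·[0.5077·0.0000 + 0.4923·28.0000] = 13.3831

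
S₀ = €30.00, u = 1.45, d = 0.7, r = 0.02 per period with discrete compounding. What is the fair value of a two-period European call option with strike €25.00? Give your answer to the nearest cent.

€9.23

Risk-neutral probability p = (1 + 0.02 − 0.7)/(1.45 − 0.7) = 0.3200/0.7500 = 0.4267
Terminal stock prices: S_uu = 63.08, S_ud = 30.45, S_dd = 14.7
Terminal payoffs (S − K): max(38.08, 0) = 38.08, max(5.45, 0) = 5.45, max(-10.3, 0) = 0
Node u (S = 43.5): V_u = 1/1.02·[0.4267·38.0750 + 0.5733·5.4500] = 18.9902
Node d (S = 21): V_d = 1/1.02·[0.4267·5.4500 + 0.5733·0.0000] = 2.2797
Node 0 (S = 30): V_0 = 1/1.02·[0.4267·18.9902 + 0.5733·2.2797] = 9.2250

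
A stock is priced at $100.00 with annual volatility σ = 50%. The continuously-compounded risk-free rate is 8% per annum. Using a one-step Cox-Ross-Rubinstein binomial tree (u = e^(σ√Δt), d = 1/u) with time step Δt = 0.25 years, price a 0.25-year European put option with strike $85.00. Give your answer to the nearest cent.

$3.64

CRR parameters: u = e^(σ√Δt) = e^(0.5·√0.25) = 1.2840, d = 1/u = 0.7788
Per-period rate: rΔt = 0.08·0.25 = 0.02, so R = e^0.02 = 1.0202
Risk-neutral probability p = (e^0.02 − 0.7788)/(1.2840 − 0.7788) = 0.2414/0.5052 = 0.4778
Terminal stock prices: S_u = 128.4, S_d = 77.88
Terminal payoffs (K − S): max(-43.4, 0) = 0, max(7.12, 0) = 7.12
Node 0 (S = 100): V_0 = e^(−0.02)·[0.4778·0.0000 + 0.5222·7.1199] = 3.6443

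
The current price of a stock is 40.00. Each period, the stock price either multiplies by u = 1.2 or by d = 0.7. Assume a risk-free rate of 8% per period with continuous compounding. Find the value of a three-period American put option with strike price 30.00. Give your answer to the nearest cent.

Risk-neutral probability p = (e^0.08 − 0.7)/(1.2 − 0.7) = 0.3833/0.5000 = 0.7666
Terminal stock prices: S_uuu = 69.12, S_uud = 40.32, S_udd = 23.52, S_ddd = 13.72
Terminal payoffs (K − S): max(-39.12, 0) = 0, max(-10.32, 0) = 0, max(6.48, 0) = 6.48, max(16.28, 0) = 16.28
Node uu (S = 57.6): continuation = e^(−0.08)·[0.7666·0.0000 + 0.2334·0.0000] = 0.0000; exercise value = 0.0000 ≤ continuation, so V_uu = 0.0000
Node ud (S = 33.6): continuation = e^(−0.08)·[0.7666·0.0000 + 0.2334·6.4800] = 1.3963; exercise value = 0.0000 ≤ continuation, so V_ud = 1.3963
Node dd (S = 19.6): continuation = e^(−0.08)·[0.7666·6.4800 + 0.2334·16.2800] = 8.0935; exercise value = 10.4000 > continuation, so V_dd = 10.4000 (exercise)
Node u (S = 48): continuation = e^(−0.08)·[0.7666·0.0000 + 0.2334·1.3963] = 0.3009; exercise value = 0.0000 ≤ continuation, so V_u = 0.3009
Node d (S = 28): continuation = e^(−0.08)·[0.7666·1.3963 + 0.2334·10.4000] = 3.2291; exercise value = 2.0000 ≤ continuation, so V_d = 3.2291
Node 0 (S = 40): continuation = e^(−0.08)·[0.7666·0.3009 + 0.2334·3.2291] = 0.9087; exercise value = 0.0000 ≤ continuation, so V_0 = 0.9087

0.91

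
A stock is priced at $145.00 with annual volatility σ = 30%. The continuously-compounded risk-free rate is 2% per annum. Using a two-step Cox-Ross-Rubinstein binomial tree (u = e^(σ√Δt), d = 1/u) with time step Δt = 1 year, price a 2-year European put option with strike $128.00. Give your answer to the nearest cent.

CRR parameters: u = e^(σ√Δt) = e^(0.3·√1) = 1.3499, d = 1/u = 0.7408
Per-period rate: rΔt = 0.02·1 = 0.02, so R = e^0.02 = 1.0202
Risk-neutral probability p = (e^0.02 − 0.7408)/(1.3499 − 0.7408) = 0.2794/0.6090 = 0.4587
Terminal stock prices: S_uu = 264.2, S_ud = 145, S_dd = 79.58
Terminal payoffs (K − S): max(-136.2, 0) = 0, max(-17, 0) = 0, max(48.42, 0) = 48.42
Node u (S = 195.7): V_u = e^(−0.02)·[0.4587·0.0000 + 0.5413·0.0000] = 0.0000
Node d (S = 107.4): V_d = e^(−0.02)·[0.4587·0.0000 + 0.5413·48.4223] = 25.6907
Node 0 (S = 145): V_0 = e^(−0.02)·[0.4587·0.0000 + 0.5413·25.6907] = 13.6304

$13.63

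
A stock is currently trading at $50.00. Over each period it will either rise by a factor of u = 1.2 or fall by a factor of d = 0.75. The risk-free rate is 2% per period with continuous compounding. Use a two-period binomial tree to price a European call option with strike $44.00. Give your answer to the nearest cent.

$10.16

Risk-neutral probability p = (e^0.02 − 0.75)/(1.2 − 0.75) = 0.2702/0.4500 = 0.6004
Terminal stock prices: S_uu = 72, S_ud = 45, S_dd = 28.12
Terminal payoffs (S − K): max(28, 0) = 28, max(1, 0) = 1, max(-15.88, 0) = 0
Node u (S = 60): V_u = e^(−0.02)·[0.6004·28.0000 + 0.3996·1.0000] = 16.8713
Node d (S = 37.5): V_d = e^(−0.02)·[0.6004·1.0000 + 0.3996·0.0000] = 0.5886
Node 0 (S = 50): V_0 = e^(−0.02)·[0.6004·16.8713 + 0.3996·0.5886] = 10.1602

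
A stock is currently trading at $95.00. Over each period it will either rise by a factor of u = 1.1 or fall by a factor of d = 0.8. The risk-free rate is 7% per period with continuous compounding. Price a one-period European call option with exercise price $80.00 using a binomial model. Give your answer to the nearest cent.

$20.75

Risk-neutral probability p = (e^0.07 − 0.8)/(1.1 − 0.8) = 0.2725/0.3000 = 0.9084
Terminal stock prices: S_u = 104.5, S_d = 76
Terminal payoffs (S − K): max(24.5, 0) = 24.5, max(-4, 0) = 0
Node 0 (S = 95): V_0 = e^(−0.07)·[0.9084·24.5000 + 0.0916·0.0000] = 20.7503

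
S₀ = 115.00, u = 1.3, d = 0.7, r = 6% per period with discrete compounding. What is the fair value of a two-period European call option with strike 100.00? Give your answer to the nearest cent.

Risk-neutral probability p = (1 + 0.06 − 0.7)/(1.3 − 0.7) = 0.3600/0.6000 = 0.6000
Terminal stock prices: S_uu = 194.4, S_ud = 104.6, S_dd = 56.35
Terminal payoffs (S − K): max(94.35, 0) = 94.35, max(4.65, 0) = 4.65, max(-43.65, 0) = 0
Node u (S = 149.5): V_u = 1/1.06·[0.6000·94.3500 + 0.4000·4.6500] = 55.1604
Node d (S = 80.5): V_d = 1/1.06·[0.6000·4.6500 + 0.4000·0.0000] = 2.6321
Node 0 (S = 115): V_0 = 1/1.06·[0.6000·55.1604 + 0.4000·2.6321] = 32.2161

32.22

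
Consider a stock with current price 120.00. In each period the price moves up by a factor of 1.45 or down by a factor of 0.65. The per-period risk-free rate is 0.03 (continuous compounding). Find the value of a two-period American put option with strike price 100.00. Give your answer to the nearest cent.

Risk-neutral probability p = (e^0.03 − 0.65)/(1.45 − 0.65) = 0.3805/0.8000 = 0.4756
Terminal stock prices: S_uu = 252.3, S_ud = 113.1, S_dd = 50.7
Terminal payoffs (K − S): max(-152.3, 0) = 0, max(-13.1, 0) = 0, max(49.3, 0) = 49.3
Node u (S = 174): continuation = e^(−0.03)·[0.4756·0.0000 + 0.5244·0.0000] = 0.0000; exercise value = 0.0000 ≤ continuation, so V_u = 0.0000
Node d (S = 78): continuation = e^(−0.03)·[0.4756·0.0000 + 0.5244·49.3000] = 25.0904; exercise value = 22.0000 ≤ continuation, so V_d = 25.0904
Node 0 (S = 120): continuation = e^(−0.03)·[0.4756·0.0000 + 0.5244·25.0904] = 12.7693; exercise value = 0.0000 ≤ continuation, so V_0 = 12.7693

12.77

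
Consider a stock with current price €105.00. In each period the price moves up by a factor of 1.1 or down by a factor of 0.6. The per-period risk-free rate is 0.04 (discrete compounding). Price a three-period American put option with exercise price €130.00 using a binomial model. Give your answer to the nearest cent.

€25.00

Risk-neutral probability p = (1 + 0.04 − 0.6)/(1.1 − 0.6) = 0.4400/0.5000 = 0.8800
Terminal stock prices: S_uuu = 139.8, S_uud = 76.23, S_udd = 41.58, S_ddd = 22.68
Terminal payoffs (K − S): max(-9.755, 0) = 0, max(53.77, 0) = 53.77, max(88.42, 0) = 88.42, max(107.3, 0) = 107.3
Node uu (S = 127.1): continuation = 1/1.04·[0.8800·0.0000 + 0.1200·53.7700] = 6.2042; exercise value = 2.9500 ≤ continuation, so V_uu = 6.2042
Node ud (S = 69.3): continuation = 1/1.04·[0.8800·53.7700 + 0.1200·88.4200] = 55.7000; exercise value = 60.7000 > continuation, so V_ud = 60.7000 (exercise)
Node dd (S = 37.8): continuation = 1/1.04·[0.8800·88.4200 + 0.1200·107.3200] = 87.2000; exercise value = 92.2000 > continuation, so V_dd = 92.2000 (exercise)
Node u (S = 115.5): continuation = 1/1.04·[0.8800·6.2042 + 0.1200·60.7000] = 12.2536; exercise value = 14.5000 > continuation, so V_u = 14.5000 (exercise)
Node d (S = 63): continuation = 1/1.04·[0.8800·60.7000 + 0.1200·92.2000] = 62.0000; exercise value = 67.0000 > continuation, so V_d = 67.0000 (exercise)
Node 0 (S = 105): continuation = 1/1.04·[0.8800·14.5000 + 0.1200·67.0000] = 20.0000; exercise value = 25.0000 > continuation, so V_0 = 25.0000 (exercise)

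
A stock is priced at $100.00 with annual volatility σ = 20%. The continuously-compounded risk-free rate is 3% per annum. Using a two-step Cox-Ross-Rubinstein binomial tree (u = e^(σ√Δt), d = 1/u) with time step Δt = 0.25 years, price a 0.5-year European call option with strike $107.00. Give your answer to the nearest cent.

$3.92

CRR parameters: u = e^(σ√Δt) = e^(0.2·√0.25) = 1.1052, d = 1/u = 0.9048
Per-period rate: rΔt = 0.03·0.25 = 0.0075, so R = e^0.0075 = 1.0075
Risk-neutral probability p = (e^0.0075 − 0.9048)/(1.1052 − 0.9048) = 0.1027/0.2003 = 0.5126
Terminal stock prices: S_uu = 122.1, S_ud = 100, S_dd = 81.87
Terminal payoffs (S − K): max(15.14, 0) = 15.14, max(-7, 0) = 0, max(-25.13, 0) = 0
Node u (S = 110.5): V_u = e^(−0.0075)·[0.5126·15.1403 + 0.4874·0.0000] = 7.7029
Node d (S = 90.48): V_d = e^(−0.0075)·[0.5126·0.0000 + 0.4874·0.0000] = 0.0000
Node 0 (S = 100): V_0 = e^(−0.0075)·[0.5126·7.7029 + 0.4874·0.0000] = 3.9190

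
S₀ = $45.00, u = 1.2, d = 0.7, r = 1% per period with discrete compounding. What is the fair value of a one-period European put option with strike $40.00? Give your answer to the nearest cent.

Risk-neutral probability p = (1 + 0.01 − 0.7)/(1.2 − 0.7) = 0.3100/0.5000 = 0.6200
Terminal stock prices: S_u = 54, S_d = 31.5
Terminal payoffs (K − S): max(-14, 0) = 0, max(8.5, 0) = 8.5
Node 0 (S = 45): V_0 = 1/1.01·[0.6200·0.0000 + 0.3800·8.5000] = 3.1980

$3.20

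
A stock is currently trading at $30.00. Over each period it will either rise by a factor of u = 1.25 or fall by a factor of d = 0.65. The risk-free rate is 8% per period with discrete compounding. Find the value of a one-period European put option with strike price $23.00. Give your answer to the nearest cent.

Risk-neutral probability p = (1 + 0.08 − 0.65)/(1.25 − 0.65) = 0.4300/0.6000 = 0.7167
Terminal stock prices: S_u = 37.5, S_d = 19.5
Terminal payoffs (K − S): max(-14.5, 0) = 0, max(3.5, 0) = 3.5
Node 0 (S = 30): V_0 = 1/1.08·[0.7167·0.0000 + 0.2833·3.5000] = 0.9182

$0.92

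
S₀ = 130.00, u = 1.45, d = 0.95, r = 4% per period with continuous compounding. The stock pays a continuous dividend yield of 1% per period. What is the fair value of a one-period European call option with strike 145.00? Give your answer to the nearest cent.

6.73

Per-period risk-free factor R = e^0.04 = 1.0408; dividend-adjusted growth = e^(0.04−0.01) = 1.0305.
Risk-neutral probability p = (1.0305 − 0.95)/(1.45 − 0.95) = 0.0805/0.5000 = 0.1609
Terminal stock prices: S_u = 188.5, S_d = 123.5
Terminal payoffs (S − K): max(43.5, 0) = 43.5, max(-21.5, 0) = 0
Node 0 (S = 130): V_0 = e^(−0.04)·[0.1609·43.5000 + 0.8391·0.0000] = 6.7251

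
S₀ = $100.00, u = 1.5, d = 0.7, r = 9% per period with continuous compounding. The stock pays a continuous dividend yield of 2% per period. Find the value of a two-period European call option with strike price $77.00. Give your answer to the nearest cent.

$38.44

Per-period risk-free factor R = e^0.09 = 1.0942; dividend-adjusted growth = e^(0.09−0.02) = 1.0725.
Risk-neutral probability p = (1.0725 − 0.7)/(1.5 − 0.7) = 0.3725/0.8000 = 0.4656
Terminal stock prices: S_uu = 225, S_ud = 105, S_dd = 49
Terminal payoffs (S − K): max(148, 0) = 148, max(28, 0) = 28, max(-28, 0) = 0
Node u (S = 150): V_u = e^(−0.09)·[0.4656·148.0000 + 0.5344·28.0000] = 76.6571
Node d (S = 70): V_d = e^(−0.09)·[0.4656·28.0000 + 0.5344·0.0000] = 11.9156
Node 0 (S = 100): V_0 = e^(−0.09)·[0.4656·76.6571 + 0.5344·11.9156] = 38.4414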